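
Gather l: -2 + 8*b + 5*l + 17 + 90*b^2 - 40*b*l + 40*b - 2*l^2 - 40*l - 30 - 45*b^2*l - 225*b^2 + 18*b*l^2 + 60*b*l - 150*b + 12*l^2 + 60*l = -135*b^2 - 102*b + l^2*(18*b + 10) + l*(-45*b^2 + 20*b + 25) - 15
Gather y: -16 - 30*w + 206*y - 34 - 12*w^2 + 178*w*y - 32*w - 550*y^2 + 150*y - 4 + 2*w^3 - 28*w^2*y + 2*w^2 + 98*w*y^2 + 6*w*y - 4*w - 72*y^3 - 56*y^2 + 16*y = 2*w^3 - 10*w^2 - 66*w - 72*y^3 + y^2*(98*w - 606) + y*(-28*w^2 + 184*w + 372) - 54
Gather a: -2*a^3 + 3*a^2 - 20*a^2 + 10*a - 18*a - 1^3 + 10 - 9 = -2*a^3 - 17*a^2 - 8*a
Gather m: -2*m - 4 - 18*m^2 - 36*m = -18*m^2 - 38*m - 4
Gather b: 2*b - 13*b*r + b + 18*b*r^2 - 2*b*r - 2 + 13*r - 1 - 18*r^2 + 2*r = b*(18*r^2 - 15*r + 3) - 18*r^2 + 15*r - 3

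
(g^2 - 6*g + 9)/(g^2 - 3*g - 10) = (-g^2 + 6*g - 9)/(-g^2 + 3*g + 10)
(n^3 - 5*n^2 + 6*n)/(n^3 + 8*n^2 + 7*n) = (n^2 - 5*n + 6)/(n^2 + 8*n + 7)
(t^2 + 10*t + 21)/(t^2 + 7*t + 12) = (t + 7)/(t + 4)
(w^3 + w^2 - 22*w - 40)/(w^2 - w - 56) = (-w^3 - w^2 + 22*w + 40)/(-w^2 + w + 56)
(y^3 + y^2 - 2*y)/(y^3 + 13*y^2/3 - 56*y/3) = 3*(y^2 + y - 2)/(3*y^2 + 13*y - 56)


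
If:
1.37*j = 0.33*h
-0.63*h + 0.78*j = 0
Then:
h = 0.00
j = 0.00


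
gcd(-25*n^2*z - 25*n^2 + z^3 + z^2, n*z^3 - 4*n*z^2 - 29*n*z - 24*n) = z + 1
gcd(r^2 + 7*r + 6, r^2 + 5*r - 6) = r + 6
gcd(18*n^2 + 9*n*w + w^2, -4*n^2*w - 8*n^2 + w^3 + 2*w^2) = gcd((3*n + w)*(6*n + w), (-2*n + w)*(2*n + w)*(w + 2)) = 1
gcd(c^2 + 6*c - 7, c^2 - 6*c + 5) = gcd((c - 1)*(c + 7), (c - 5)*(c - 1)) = c - 1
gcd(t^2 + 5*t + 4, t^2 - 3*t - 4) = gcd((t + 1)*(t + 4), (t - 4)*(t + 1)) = t + 1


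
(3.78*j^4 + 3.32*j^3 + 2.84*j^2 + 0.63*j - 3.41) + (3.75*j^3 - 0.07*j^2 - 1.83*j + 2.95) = 3.78*j^4 + 7.07*j^3 + 2.77*j^2 - 1.2*j - 0.46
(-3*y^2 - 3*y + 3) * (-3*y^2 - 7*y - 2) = 9*y^4 + 30*y^3 + 18*y^2 - 15*y - 6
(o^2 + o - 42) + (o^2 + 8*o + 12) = 2*o^2 + 9*o - 30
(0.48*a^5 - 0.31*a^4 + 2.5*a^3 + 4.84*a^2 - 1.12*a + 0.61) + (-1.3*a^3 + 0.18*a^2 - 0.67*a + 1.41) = 0.48*a^5 - 0.31*a^4 + 1.2*a^3 + 5.02*a^2 - 1.79*a + 2.02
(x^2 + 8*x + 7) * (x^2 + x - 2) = x^4 + 9*x^3 + 13*x^2 - 9*x - 14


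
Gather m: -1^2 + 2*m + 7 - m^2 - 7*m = -m^2 - 5*m + 6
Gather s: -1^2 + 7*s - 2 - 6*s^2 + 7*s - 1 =-6*s^2 + 14*s - 4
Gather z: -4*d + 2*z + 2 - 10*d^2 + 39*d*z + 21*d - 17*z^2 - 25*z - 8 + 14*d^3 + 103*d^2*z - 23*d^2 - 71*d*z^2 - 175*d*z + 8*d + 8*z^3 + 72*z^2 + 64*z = 14*d^3 - 33*d^2 + 25*d + 8*z^3 + z^2*(55 - 71*d) + z*(103*d^2 - 136*d + 41) - 6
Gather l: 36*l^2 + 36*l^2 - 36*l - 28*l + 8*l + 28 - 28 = 72*l^2 - 56*l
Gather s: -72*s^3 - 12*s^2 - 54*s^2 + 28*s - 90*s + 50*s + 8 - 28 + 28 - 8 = -72*s^3 - 66*s^2 - 12*s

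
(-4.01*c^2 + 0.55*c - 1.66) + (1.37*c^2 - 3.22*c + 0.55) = -2.64*c^2 - 2.67*c - 1.11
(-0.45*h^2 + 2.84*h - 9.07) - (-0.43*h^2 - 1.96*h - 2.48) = -0.02*h^2 + 4.8*h - 6.59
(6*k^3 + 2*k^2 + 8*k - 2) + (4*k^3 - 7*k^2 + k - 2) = 10*k^3 - 5*k^2 + 9*k - 4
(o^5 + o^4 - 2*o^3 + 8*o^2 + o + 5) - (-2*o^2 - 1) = o^5 + o^4 - 2*o^3 + 10*o^2 + o + 6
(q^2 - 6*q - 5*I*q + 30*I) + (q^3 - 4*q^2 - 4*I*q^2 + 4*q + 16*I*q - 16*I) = q^3 - 3*q^2 - 4*I*q^2 - 2*q + 11*I*q + 14*I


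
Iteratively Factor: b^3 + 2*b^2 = (b + 2)*(b^2) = b*(b + 2)*(b)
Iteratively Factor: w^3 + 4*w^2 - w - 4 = (w - 1)*(w^2 + 5*w + 4) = (w - 1)*(w + 4)*(w + 1)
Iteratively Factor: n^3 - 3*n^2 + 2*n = (n - 1)*(n^2 - 2*n) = n*(n - 1)*(n - 2)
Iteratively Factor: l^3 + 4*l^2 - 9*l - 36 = (l - 3)*(l^2 + 7*l + 12) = (l - 3)*(l + 4)*(l + 3)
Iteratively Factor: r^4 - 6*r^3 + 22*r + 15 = (r + 1)*(r^3 - 7*r^2 + 7*r + 15) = (r - 3)*(r + 1)*(r^2 - 4*r - 5) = (r - 5)*(r - 3)*(r + 1)*(r + 1)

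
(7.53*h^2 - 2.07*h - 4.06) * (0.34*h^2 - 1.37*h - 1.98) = 2.5602*h^4 - 11.0199*h^3 - 13.4539*h^2 + 9.6608*h + 8.0388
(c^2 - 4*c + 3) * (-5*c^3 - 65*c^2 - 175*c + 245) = -5*c^5 - 45*c^4 + 70*c^3 + 750*c^2 - 1505*c + 735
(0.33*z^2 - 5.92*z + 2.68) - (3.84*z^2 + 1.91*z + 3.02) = -3.51*z^2 - 7.83*z - 0.34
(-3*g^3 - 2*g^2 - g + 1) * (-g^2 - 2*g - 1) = 3*g^5 + 8*g^4 + 8*g^3 + 3*g^2 - g - 1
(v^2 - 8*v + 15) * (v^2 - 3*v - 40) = v^4 - 11*v^3 - v^2 + 275*v - 600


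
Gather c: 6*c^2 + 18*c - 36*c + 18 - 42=6*c^2 - 18*c - 24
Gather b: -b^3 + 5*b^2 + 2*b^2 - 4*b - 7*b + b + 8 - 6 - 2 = -b^3 + 7*b^2 - 10*b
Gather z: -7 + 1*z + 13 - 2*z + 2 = 8 - z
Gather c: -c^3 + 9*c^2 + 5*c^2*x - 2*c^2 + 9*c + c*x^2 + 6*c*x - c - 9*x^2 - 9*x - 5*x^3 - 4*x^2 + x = -c^3 + c^2*(5*x + 7) + c*(x^2 + 6*x + 8) - 5*x^3 - 13*x^2 - 8*x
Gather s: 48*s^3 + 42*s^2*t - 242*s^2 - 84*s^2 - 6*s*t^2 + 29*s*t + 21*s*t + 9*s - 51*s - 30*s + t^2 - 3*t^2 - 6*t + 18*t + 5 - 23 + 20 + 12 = 48*s^3 + s^2*(42*t - 326) + s*(-6*t^2 + 50*t - 72) - 2*t^2 + 12*t + 14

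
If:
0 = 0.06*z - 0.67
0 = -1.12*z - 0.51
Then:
No Solution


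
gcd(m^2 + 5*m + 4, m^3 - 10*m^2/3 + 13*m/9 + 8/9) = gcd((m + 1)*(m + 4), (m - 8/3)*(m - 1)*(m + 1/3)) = 1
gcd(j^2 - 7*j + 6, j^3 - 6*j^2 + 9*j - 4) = j - 1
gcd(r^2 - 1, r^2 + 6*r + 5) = r + 1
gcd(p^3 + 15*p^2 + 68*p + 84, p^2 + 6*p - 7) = p + 7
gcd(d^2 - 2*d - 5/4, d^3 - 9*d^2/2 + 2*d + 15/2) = d - 5/2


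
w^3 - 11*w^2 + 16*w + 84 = (w - 7)*(w - 6)*(w + 2)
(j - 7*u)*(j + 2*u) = j^2 - 5*j*u - 14*u^2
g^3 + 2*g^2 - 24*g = g*(g - 4)*(g + 6)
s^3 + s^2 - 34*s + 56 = (s - 4)*(s - 2)*(s + 7)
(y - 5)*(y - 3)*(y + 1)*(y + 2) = y^4 - 5*y^3 - 7*y^2 + 29*y + 30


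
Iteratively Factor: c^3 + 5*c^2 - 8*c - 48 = (c + 4)*(c^2 + c - 12) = (c + 4)^2*(c - 3)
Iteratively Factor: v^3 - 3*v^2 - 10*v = (v + 2)*(v^2 - 5*v) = v*(v + 2)*(v - 5)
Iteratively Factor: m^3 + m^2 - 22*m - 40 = (m + 4)*(m^2 - 3*m - 10) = (m - 5)*(m + 4)*(m + 2)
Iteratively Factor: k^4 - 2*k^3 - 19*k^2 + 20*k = (k)*(k^3 - 2*k^2 - 19*k + 20) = k*(k - 5)*(k^2 + 3*k - 4) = k*(k - 5)*(k + 4)*(k - 1)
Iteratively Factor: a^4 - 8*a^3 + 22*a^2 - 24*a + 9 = (a - 1)*(a^3 - 7*a^2 + 15*a - 9) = (a - 1)^2*(a^2 - 6*a + 9) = (a - 3)*(a - 1)^2*(a - 3)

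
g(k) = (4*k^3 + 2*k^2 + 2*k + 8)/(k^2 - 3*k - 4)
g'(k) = (3 - 2*k)*(4*k^3 + 2*k^2 + 2*k + 8)/(k^2 - 3*k - 4)^2 + (12*k^2 + 4*k + 2)/(k^2 - 3*k - 4) = 4*(k^4 - 6*k^3 - 14*k^2 - 8*k + 4)/(k^4 - 6*k^3 + k^2 + 24*k + 16)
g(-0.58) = -3.50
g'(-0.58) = 5.64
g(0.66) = -2.05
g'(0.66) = -1.16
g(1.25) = -3.46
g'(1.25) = -3.88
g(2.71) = -22.51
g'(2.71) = -32.48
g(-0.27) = -2.41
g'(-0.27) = 2.17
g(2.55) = -17.96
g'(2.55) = -24.85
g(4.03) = 2056.63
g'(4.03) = -67551.52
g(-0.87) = -8.12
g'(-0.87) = 48.77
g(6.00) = 68.29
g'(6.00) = -11.18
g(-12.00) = -37.73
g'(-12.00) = 3.77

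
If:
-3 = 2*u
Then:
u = -3/2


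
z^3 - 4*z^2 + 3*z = z*(z - 3)*(z - 1)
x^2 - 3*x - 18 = (x - 6)*(x + 3)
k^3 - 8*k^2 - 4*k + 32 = (k - 8)*(k - 2)*(k + 2)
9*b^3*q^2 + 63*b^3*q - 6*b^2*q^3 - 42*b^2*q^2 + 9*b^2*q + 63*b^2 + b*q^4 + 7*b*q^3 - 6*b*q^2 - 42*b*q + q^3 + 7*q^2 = (-3*b + q)^2*(q + 7)*(b*q + 1)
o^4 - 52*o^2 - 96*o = o*(o - 8)*(o + 2)*(o + 6)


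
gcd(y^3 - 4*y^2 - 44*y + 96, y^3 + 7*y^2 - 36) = y^2 + 4*y - 12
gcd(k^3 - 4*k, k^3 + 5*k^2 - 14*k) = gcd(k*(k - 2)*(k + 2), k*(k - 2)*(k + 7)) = k^2 - 2*k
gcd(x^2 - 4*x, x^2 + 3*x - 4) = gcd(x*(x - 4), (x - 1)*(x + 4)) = 1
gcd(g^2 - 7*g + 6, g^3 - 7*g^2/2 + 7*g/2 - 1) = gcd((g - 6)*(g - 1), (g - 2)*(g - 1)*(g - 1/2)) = g - 1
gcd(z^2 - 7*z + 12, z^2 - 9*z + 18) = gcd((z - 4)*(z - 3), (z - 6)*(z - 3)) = z - 3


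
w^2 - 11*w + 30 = (w - 6)*(w - 5)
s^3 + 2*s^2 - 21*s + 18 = (s - 3)*(s - 1)*(s + 6)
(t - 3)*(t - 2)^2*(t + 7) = t^4 - 33*t^2 + 100*t - 84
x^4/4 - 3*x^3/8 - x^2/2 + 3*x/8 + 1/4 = (x/4 + 1/4)*(x - 2)*(x - 1)*(x + 1/2)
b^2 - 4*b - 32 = (b - 8)*(b + 4)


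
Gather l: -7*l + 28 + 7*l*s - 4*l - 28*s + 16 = l*(7*s - 11) - 28*s + 44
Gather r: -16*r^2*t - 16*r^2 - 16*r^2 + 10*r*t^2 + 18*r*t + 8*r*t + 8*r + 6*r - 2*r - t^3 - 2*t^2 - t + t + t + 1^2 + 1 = r^2*(-16*t - 32) + r*(10*t^2 + 26*t + 12) - t^3 - 2*t^2 + t + 2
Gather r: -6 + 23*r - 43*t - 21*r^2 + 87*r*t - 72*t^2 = -21*r^2 + r*(87*t + 23) - 72*t^2 - 43*t - 6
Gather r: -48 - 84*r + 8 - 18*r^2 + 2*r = -18*r^2 - 82*r - 40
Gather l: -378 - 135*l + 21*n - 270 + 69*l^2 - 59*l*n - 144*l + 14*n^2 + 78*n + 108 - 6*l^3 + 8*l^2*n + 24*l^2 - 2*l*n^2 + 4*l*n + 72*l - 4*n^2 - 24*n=-6*l^3 + l^2*(8*n + 93) + l*(-2*n^2 - 55*n - 207) + 10*n^2 + 75*n - 540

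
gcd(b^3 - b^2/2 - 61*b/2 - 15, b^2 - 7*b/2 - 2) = b + 1/2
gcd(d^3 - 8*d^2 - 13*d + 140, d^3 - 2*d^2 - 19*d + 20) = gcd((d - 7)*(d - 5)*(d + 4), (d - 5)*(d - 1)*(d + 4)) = d^2 - d - 20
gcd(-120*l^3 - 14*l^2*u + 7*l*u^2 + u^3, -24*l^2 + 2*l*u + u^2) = -24*l^2 + 2*l*u + u^2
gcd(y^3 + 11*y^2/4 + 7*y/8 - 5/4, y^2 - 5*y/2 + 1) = y - 1/2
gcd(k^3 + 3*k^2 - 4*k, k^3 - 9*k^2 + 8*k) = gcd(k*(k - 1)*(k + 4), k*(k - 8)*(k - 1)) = k^2 - k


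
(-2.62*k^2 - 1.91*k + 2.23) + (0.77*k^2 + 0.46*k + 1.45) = -1.85*k^2 - 1.45*k + 3.68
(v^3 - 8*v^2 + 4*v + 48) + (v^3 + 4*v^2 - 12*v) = 2*v^3 - 4*v^2 - 8*v + 48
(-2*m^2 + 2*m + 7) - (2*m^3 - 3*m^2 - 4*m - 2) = -2*m^3 + m^2 + 6*m + 9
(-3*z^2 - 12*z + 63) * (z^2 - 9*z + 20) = -3*z^4 + 15*z^3 + 111*z^2 - 807*z + 1260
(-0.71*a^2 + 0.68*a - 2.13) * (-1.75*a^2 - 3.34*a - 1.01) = 1.2425*a^4 + 1.1814*a^3 + 2.1734*a^2 + 6.4274*a + 2.1513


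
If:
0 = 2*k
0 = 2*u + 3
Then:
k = 0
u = -3/2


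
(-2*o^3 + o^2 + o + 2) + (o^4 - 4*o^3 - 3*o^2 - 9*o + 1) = o^4 - 6*o^3 - 2*o^2 - 8*o + 3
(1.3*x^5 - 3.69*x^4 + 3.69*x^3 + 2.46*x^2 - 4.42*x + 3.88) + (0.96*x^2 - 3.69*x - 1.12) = 1.3*x^5 - 3.69*x^4 + 3.69*x^3 + 3.42*x^2 - 8.11*x + 2.76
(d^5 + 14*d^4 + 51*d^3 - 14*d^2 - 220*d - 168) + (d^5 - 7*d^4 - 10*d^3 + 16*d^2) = 2*d^5 + 7*d^4 + 41*d^3 + 2*d^2 - 220*d - 168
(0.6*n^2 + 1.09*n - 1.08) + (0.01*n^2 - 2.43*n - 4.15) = 0.61*n^2 - 1.34*n - 5.23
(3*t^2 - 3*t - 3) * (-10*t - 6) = -30*t^3 + 12*t^2 + 48*t + 18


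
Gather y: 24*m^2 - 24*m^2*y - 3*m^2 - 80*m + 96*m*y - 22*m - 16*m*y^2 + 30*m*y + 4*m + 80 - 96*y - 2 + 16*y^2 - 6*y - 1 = 21*m^2 - 98*m + y^2*(16 - 16*m) + y*(-24*m^2 + 126*m - 102) + 77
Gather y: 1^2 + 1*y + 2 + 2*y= 3*y + 3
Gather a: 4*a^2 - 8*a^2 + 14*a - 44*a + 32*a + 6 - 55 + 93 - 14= -4*a^2 + 2*a + 30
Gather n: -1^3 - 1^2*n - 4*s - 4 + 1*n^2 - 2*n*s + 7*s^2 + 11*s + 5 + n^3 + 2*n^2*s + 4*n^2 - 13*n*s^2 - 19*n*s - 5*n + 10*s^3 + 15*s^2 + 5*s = n^3 + n^2*(2*s + 5) + n*(-13*s^2 - 21*s - 6) + 10*s^3 + 22*s^2 + 12*s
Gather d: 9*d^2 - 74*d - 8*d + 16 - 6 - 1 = 9*d^2 - 82*d + 9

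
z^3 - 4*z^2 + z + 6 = (z - 3)*(z - 2)*(z + 1)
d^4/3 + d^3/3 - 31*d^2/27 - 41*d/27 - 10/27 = (d/3 + 1/3)*(d - 2)*(d + 1/3)*(d + 5/3)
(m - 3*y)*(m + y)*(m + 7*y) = m^3 + 5*m^2*y - 17*m*y^2 - 21*y^3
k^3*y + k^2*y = k^2*(k*y + y)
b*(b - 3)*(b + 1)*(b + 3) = b^4 + b^3 - 9*b^2 - 9*b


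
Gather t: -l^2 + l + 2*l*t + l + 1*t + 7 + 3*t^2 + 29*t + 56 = -l^2 + 2*l + 3*t^2 + t*(2*l + 30) + 63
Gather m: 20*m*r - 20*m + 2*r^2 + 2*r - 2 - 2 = m*(20*r - 20) + 2*r^2 + 2*r - 4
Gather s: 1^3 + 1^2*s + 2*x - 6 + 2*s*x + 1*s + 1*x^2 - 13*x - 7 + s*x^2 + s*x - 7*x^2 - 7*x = s*(x^2 + 3*x + 2) - 6*x^2 - 18*x - 12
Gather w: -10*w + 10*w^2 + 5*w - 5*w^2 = 5*w^2 - 5*w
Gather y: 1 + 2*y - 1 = 2*y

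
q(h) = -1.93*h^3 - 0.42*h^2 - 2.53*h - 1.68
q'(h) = -5.79*h^2 - 0.84*h - 2.53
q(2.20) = -29.83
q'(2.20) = -32.40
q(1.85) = -20.02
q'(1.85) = -23.90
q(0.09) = -1.91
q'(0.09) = -2.65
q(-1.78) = 12.38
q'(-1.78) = -19.38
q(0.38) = -2.81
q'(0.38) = -3.69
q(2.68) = -48.63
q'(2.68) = -46.37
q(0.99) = -6.47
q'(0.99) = -9.04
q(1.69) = -16.47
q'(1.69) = -20.49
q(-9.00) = 1394.04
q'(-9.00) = -463.96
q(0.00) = -1.68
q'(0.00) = -2.53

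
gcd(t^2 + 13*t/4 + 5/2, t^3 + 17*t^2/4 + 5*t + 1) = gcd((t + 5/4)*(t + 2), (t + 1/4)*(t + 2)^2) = t + 2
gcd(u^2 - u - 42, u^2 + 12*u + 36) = u + 6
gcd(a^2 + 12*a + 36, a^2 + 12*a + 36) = a^2 + 12*a + 36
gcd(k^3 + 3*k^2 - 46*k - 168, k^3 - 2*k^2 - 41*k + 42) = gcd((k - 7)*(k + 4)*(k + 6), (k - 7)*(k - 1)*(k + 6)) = k^2 - k - 42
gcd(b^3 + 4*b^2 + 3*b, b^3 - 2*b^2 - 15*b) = b^2 + 3*b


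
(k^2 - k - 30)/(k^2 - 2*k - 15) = (-k^2 + k + 30)/(-k^2 + 2*k + 15)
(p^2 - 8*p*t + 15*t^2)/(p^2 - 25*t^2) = (p - 3*t)/(p + 5*t)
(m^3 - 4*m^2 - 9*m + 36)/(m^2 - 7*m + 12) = m + 3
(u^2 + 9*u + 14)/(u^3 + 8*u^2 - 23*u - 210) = (u + 2)/(u^2 + u - 30)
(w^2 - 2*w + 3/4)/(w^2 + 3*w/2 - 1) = (w - 3/2)/(w + 2)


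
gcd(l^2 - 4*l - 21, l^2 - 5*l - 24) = l + 3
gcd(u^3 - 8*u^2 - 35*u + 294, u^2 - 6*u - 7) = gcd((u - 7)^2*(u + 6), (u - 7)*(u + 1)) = u - 7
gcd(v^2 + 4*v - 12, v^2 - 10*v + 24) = 1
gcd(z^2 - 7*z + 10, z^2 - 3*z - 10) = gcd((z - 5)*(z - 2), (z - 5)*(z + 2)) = z - 5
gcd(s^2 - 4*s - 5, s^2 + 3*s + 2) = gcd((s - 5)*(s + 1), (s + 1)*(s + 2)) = s + 1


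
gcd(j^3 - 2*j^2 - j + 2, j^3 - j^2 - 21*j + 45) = 1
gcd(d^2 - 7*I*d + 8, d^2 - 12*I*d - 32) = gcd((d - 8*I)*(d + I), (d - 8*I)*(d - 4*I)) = d - 8*I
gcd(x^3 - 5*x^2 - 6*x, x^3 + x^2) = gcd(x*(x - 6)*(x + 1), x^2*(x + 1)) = x^2 + x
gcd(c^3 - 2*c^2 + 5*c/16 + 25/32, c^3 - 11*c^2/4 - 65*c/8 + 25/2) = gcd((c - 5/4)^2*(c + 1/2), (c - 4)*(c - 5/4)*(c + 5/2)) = c - 5/4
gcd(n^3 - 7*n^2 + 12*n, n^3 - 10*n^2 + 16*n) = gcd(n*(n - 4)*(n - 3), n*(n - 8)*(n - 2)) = n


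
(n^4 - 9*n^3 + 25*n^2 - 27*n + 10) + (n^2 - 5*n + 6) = n^4 - 9*n^3 + 26*n^2 - 32*n + 16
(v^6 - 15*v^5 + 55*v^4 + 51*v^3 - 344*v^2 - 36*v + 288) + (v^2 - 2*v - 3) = v^6 - 15*v^5 + 55*v^4 + 51*v^3 - 343*v^2 - 38*v + 285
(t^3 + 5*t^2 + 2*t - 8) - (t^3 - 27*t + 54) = 5*t^2 + 29*t - 62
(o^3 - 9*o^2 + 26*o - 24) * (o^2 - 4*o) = o^5 - 13*o^4 + 62*o^3 - 128*o^2 + 96*o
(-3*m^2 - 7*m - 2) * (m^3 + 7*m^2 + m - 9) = -3*m^5 - 28*m^4 - 54*m^3 + 6*m^2 + 61*m + 18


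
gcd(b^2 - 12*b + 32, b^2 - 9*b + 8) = b - 8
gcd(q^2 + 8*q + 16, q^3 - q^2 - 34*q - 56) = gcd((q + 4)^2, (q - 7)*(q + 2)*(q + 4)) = q + 4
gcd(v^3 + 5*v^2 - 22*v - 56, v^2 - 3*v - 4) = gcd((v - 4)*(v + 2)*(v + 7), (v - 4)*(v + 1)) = v - 4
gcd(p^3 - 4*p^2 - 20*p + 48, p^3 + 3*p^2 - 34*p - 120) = p^2 - 2*p - 24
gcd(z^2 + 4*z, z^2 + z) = z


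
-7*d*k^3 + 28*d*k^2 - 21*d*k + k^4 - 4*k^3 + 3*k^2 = k*(-7*d + k)*(k - 3)*(k - 1)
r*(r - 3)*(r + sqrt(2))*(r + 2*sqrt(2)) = r^4 - 3*r^3 + 3*sqrt(2)*r^3 - 9*sqrt(2)*r^2 + 4*r^2 - 12*r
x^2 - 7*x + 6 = (x - 6)*(x - 1)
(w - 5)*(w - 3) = w^2 - 8*w + 15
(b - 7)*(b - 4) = b^2 - 11*b + 28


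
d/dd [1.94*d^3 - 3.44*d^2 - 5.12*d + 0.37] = 5.82*d^2 - 6.88*d - 5.12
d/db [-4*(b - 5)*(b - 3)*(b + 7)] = -12*b^2 + 8*b + 164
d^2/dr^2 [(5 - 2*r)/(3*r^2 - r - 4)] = 2*((2*r - 5)*(6*r - 1)^2 + (18*r - 17)*(-3*r^2 + r + 4))/(-3*r^2 + r + 4)^3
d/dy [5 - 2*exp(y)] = -2*exp(y)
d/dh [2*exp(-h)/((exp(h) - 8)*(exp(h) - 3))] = 2*(-3*exp(2*h) + 22*exp(h) - 24)*exp(-h)/(exp(4*h) - 22*exp(3*h) + 169*exp(2*h) - 528*exp(h) + 576)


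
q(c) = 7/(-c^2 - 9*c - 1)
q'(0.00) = 63.00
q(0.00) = -7.00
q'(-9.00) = -63.00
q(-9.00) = -7.00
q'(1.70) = 0.24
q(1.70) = -0.36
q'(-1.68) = 0.31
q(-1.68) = 0.62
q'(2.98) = 0.08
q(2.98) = -0.19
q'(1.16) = 0.48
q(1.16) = -0.55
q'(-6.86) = -0.18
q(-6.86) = 0.51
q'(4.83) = 0.03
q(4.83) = -0.10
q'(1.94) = 0.18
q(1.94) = -0.31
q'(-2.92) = 0.08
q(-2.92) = 0.42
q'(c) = 7*(2*c + 9)/(-c^2 - 9*c - 1)^2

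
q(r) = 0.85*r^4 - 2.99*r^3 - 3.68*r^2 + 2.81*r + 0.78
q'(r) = 3.4*r^3 - 8.97*r^2 - 7.36*r + 2.81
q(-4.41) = 494.75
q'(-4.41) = -430.79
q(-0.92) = -1.98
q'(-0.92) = -0.66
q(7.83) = 1556.78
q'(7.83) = 1027.41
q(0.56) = 0.76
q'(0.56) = -3.53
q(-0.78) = -1.92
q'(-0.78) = 1.48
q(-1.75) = 8.59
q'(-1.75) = -30.00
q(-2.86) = 89.46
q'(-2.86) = -129.05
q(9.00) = 3125.13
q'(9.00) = 1688.60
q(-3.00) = 108.81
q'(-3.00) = -147.64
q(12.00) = 11963.46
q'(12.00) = 4498.01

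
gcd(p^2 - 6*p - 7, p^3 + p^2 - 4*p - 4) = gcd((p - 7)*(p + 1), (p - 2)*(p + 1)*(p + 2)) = p + 1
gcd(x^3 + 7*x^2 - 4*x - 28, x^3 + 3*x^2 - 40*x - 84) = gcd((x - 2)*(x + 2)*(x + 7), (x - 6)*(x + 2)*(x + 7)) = x^2 + 9*x + 14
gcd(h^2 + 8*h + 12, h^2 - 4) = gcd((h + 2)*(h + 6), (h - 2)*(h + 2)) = h + 2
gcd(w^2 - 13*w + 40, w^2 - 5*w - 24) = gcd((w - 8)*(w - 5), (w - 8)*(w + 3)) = w - 8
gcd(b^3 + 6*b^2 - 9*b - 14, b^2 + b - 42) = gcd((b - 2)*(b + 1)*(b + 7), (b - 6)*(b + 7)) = b + 7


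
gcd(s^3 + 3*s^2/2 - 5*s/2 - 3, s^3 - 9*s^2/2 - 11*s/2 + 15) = s^2 + s/2 - 3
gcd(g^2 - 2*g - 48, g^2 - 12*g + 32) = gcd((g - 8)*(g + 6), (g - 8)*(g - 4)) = g - 8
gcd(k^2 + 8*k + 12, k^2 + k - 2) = k + 2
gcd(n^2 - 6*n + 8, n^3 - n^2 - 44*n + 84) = n - 2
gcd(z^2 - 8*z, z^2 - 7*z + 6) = 1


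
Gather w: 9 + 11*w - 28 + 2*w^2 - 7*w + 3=2*w^2 + 4*w - 16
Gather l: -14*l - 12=-14*l - 12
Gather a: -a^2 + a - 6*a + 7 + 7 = -a^2 - 5*a + 14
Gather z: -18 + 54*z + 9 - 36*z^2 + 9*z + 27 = -36*z^2 + 63*z + 18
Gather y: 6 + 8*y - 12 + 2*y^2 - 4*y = 2*y^2 + 4*y - 6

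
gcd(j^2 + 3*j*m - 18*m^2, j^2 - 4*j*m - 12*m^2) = 1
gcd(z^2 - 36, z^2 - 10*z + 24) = z - 6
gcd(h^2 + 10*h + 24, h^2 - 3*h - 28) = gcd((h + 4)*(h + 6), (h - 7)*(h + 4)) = h + 4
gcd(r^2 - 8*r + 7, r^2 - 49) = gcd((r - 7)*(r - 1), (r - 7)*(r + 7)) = r - 7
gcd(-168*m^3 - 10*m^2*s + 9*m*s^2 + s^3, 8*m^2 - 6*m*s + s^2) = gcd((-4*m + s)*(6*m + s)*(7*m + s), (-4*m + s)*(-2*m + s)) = -4*m + s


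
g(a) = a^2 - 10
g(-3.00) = -1.00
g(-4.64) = 11.53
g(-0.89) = -9.21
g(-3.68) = 3.54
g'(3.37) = 6.74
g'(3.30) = 6.60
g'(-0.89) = -1.78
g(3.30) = 0.89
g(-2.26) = -4.89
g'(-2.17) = -4.34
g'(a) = 2*a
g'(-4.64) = -9.28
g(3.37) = 1.36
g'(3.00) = 6.00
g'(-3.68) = -7.36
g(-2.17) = -5.29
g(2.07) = -5.72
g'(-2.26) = -4.52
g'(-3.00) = -6.00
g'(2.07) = 4.14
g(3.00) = -1.00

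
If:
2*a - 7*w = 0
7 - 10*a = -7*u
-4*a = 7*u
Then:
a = 1/2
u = -2/7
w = 1/7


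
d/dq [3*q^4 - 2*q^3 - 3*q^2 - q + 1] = 12*q^3 - 6*q^2 - 6*q - 1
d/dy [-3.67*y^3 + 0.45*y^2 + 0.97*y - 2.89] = -11.01*y^2 + 0.9*y + 0.97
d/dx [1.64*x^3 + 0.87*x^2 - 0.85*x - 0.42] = 4.92*x^2 + 1.74*x - 0.85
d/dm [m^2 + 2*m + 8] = 2*m + 2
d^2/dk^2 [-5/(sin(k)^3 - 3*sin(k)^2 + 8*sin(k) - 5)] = 5*(9*sin(k)^6 - 33*sin(k)^5 + 40*sin(k)^4 + 21*sin(k)^3 - 98*sin(k)^2 + 154*sin(k) - 98)/(sin(k)^3 - 3*sin(k)^2 + 8*sin(k) - 5)^3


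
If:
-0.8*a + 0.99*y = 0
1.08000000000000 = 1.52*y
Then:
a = 0.88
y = 0.71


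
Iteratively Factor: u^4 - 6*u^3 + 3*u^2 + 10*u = (u + 1)*(u^3 - 7*u^2 + 10*u) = u*(u + 1)*(u^2 - 7*u + 10) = u*(u - 2)*(u + 1)*(u - 5)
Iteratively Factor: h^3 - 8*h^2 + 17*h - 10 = (h - 2)*(h^2 - 6*h + 5) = (h - 5)*(h - 2)*(h - 1)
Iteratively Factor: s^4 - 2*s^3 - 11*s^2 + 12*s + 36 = (s + 2)*(s^3 - 4*s^2 - 3*s + 18) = (s - 3)*(s + 2)*(s^2 - s - 6) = (s - 3)*(s + 2)^2*(s - 3)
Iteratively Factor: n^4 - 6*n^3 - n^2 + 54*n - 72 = (n - 3)*(n^3 - 3*n^2 - 10*n + 24) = (n - 3)*(n + 3)*(n^2 - 6*n + 8) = (n - 3)*(n - 2)*(n + 3)*(n - 4)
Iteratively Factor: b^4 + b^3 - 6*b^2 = (b - 2)*(b^3 + 3*b^2) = (b - 2)*(b + 3)*(b^2) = b*(b - 2)*(b + 3)*(b)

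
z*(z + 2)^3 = z^4 + 6*z^3 + 12*z^2 + 8*z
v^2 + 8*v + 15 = (v + 3)*(v + 5)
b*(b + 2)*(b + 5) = b^3 + 7*b^2 + 10*b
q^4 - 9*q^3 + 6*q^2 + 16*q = q*(q - 8)*(q - 2)*(q + 1)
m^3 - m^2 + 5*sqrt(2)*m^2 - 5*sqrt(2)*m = m*(m - 1)*(m + 5*sqrt(2))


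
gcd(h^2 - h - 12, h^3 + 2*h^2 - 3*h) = h + 3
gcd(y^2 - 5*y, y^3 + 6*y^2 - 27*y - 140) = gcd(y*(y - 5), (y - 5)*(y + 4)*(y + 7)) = y - 5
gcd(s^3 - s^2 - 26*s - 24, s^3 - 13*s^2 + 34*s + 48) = s^2 - 5*s - 6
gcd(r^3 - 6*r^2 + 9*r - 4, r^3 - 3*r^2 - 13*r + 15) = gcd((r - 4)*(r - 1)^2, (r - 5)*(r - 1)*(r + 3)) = r - 1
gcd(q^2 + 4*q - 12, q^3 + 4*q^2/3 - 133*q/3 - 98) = q + 6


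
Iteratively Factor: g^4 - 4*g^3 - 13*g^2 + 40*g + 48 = (g + 1)*(g^3 - 5*g^2 - 8*g + 48) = (g - 4)*(g + 1)*(g^2 - g - 12) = (g - 4)*(g + 1)*(g + 3)*(g - 4)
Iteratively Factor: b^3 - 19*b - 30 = (b + 2)*(b^2 - 2*b - 15) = (b + 2)*(b + 3)*(b - 5)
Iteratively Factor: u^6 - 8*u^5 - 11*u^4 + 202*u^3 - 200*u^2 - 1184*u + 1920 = (u + 4)*(u^5 - 12*u^4 + 37*u^3 + 54*u^2 - 416*u + 480) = (u - 5)*(u + 4)*(u^4 - 7*u^3 + 2*u^2 + 64*u - 96) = (u - 5)*(u - 4)*(u + 4)*(u^3 - 3*u^2 - 10*u + 24) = (u - 5)*(u - 4)^2*(u + 4)*(u^2 + u - 6) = (u - 5)*(u - 4)^2*(u + 3)*(u + 4)*(u - 2)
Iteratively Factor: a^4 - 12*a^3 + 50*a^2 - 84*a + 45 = (a - 3)*(a^3 - 9*a^2 + 23*a - 15) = (a - 3)^2*(a^2 - 6*a + 5) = (a - 3)^2*(a - 1)*(a - 5)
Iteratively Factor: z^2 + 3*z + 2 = (z + 1)*(z + 2)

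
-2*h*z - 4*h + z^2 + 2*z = (-2*h + z)*(z + 2)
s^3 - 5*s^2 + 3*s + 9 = (s - 3)^2*(s + 1)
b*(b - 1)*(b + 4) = b^3 + 3*b^2 - 4*b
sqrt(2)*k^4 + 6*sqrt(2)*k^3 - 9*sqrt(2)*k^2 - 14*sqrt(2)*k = k*(k - 2)*(k + 7)*(sqrt(2)*k + sqrt(2))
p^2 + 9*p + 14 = (p + 2)*(p + 7)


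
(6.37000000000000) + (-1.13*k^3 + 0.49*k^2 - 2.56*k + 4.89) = -1.13*k^3 + 0.49*k^2 - 2.56*k + 11.26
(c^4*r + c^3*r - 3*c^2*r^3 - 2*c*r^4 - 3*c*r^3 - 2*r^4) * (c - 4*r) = c^5*r - 4*c^4*r^2 + c^4*r - 3*c^3*r^3 - 4*c^3*r^2 + 10*c^2*r^4 - 3*c^2*r^3 + 8*c*r^5 + 10*c*r^4 + 8*r^5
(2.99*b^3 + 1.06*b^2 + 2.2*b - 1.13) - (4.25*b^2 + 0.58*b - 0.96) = 2.99*b^3 - 3.19*b^2 + 1.62*b - 0.17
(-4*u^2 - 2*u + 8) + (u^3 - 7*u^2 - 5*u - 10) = u^3 - 11*u^2 - 7*u - 2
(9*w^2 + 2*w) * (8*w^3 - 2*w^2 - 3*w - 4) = 72*w^5 - 2*w^4 - 31*w^3 - 42*w^2 - 8*w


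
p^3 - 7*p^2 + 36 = (p - 6)*(p - 3)*(p + 2)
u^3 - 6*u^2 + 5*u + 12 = (u - 4)*(u - 3)*(u + 1)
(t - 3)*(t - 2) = t^2 - 5*t + 6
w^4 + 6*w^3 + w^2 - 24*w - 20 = (w - 2)*(w + 1)*(w + 2)*(w + 5)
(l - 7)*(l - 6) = l^2 - 13*l + 42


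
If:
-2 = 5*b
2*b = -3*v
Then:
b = -2/5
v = 4/15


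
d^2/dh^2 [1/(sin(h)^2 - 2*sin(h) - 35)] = 2*(-2*sin(h)^4 + 3*sin(h)^3 - 69*sin(h)^2 + 29*sin(h) + 39)/((sin(h) - 7)^3*(sin(h) + 5)^3)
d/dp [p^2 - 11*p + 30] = 2*p - 11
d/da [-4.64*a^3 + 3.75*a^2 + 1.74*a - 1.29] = -13.92*a^2 + 7.5*a + 1.74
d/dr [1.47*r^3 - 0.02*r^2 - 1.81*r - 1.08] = 4.41*r^2 - 0.04*r - 1.81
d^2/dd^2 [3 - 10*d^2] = -20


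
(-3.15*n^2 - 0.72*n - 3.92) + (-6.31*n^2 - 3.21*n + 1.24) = -9.46*n^2 - 3.93*n - 2.68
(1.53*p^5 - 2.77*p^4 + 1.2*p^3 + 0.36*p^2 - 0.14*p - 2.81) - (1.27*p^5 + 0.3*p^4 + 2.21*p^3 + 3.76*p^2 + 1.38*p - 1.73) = 0.26*p^5 - 3.07*p^4 - 1.01*p^3 - 3.4*p^2 - 1.52*p - 1.08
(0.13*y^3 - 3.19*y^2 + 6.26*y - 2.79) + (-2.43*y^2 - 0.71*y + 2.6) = 0.13*y^3 - 5.62*y^2 + 5.55*y - 0.19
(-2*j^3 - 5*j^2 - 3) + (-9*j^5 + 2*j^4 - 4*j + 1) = -9*j^5 + 2*j^4 - 2*j^3 - 5*j^2 - 4*j - 2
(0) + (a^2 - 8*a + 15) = a^2 - 8*a + 15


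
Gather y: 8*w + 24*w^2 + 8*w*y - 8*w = 24*w^2 + 8*w*y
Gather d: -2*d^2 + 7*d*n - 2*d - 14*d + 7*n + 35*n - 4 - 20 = -2*d^2 + d*(7*n - 16) + 42*n - 24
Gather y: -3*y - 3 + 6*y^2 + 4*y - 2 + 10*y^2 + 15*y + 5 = 16*y^2 + 16*y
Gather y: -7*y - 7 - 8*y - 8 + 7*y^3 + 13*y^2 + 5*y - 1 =7*y^3 + 13*y^2 - 10*y - 16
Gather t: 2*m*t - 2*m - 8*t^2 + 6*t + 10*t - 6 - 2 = -2*m - 8*t^2 + t*(2*m + 16) - 8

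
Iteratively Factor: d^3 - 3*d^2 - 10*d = (d - 5)*(d^2 + 2*d) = d*(d - 5)*(d + 2)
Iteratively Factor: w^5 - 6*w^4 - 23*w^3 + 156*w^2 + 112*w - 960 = (w + 3)*(w^4 - 9*w^3 + 4*w^2 + 144*w - 320) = (w - 4)*(w + 3)*(w^3 - 5*w^2 - 16*w + 80) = (w - 4)*(w + 3)*(w + 4)*(w^2 - 9*w + 20) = (w - 4)^2*(w + 3)*(w + 4)*(w - 5)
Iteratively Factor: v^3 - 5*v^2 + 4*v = (v - 1)*(v^2 - 4*v) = (v - 4)*(v - 1)*(v)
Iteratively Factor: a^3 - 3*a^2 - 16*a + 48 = (a - 4)*(a^2 + a - 12) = (a - 4)*(a - 3)*(a + 4)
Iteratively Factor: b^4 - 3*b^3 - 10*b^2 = (b)*(b^3 - 3*b^2 - 10*b) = b*(b - 5)*(b^2 + 2*b) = b*(b - 5)*(b + 2)*(b)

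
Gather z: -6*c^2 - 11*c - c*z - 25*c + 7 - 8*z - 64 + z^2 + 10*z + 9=-6*c^2 - 36*c + z^2 + z*(2 - c) - 48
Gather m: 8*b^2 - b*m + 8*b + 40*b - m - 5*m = 8*b^2 + 48*b + m*(-b - 6)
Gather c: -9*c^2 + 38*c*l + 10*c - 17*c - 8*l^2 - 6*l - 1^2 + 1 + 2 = -9*c^2 + c*(38*l - 7) - 8*l^2 - 6*l + 2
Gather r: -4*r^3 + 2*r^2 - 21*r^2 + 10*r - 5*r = -4*r^3 - 19*r^2 + 5*r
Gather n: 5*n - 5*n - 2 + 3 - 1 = 0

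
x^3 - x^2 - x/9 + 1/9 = (x - 1)*(x - 1/3)*(x + 1/3)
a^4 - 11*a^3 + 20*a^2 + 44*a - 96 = (a - 8)*(a - 3)*(a - 2)*(a + 2)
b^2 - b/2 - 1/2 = (b - 1)*(b + 1/2)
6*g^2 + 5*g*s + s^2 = (2*g + s)*(3*g + s)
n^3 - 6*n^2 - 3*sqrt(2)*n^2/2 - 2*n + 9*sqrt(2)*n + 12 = (n - 6)*(n - 2*sqrt(2))*(n + sqrt(2)/2)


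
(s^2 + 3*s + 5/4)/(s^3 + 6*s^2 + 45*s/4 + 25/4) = (2*s + 1)/(2*s^2 + 7*s + 5)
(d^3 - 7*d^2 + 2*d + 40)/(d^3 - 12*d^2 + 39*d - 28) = (d^2 - 3*d - 10)/(d^2 - 8*d + 7)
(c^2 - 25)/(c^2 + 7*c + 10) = (c - 5)/(c + 2)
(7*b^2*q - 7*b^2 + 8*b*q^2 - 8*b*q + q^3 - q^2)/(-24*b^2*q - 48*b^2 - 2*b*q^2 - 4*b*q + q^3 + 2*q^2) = (-7*b^2*q + 7*b^2 - 8*b*q^2 + 8*b*q - q^3 + q^2)/(24*b^2*q + 48*b^2 + 2*b*q^2 + 4*b*q - q^3 - 2*q^2)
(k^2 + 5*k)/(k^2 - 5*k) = (k + 5)/(k - 5)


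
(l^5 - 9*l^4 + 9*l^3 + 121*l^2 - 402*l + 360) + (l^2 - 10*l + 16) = l^5 - 9*l^4 + 9*l^3 + 122*l^2 - 412*l + 376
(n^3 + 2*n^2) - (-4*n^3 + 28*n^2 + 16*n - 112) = 5*n^3 - 26*n^2 - 16*n + 112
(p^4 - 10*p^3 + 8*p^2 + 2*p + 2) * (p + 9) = p^5 - p^4 - 82*p^3 + 74*p^2 + 20*p + 18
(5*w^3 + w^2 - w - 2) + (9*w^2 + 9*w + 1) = 5*w^3 + 10*w^2 + 8*w - 1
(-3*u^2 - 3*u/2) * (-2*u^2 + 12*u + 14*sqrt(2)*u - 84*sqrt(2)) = 6*u^4 - 42*sqrt(2)*u^3 - 33*u^3 - 18*u^2 + 231*sqrt(2)*u^2 + 126*sqrt(2)*u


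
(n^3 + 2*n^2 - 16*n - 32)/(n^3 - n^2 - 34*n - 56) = (n - 4)/(n - 7)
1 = 1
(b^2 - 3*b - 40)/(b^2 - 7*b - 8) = (b + 5)/(b + 1)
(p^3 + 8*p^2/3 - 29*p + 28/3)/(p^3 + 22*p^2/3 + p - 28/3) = (3*p^2 - 13*p + 4)/(3*p^2 + p - 4)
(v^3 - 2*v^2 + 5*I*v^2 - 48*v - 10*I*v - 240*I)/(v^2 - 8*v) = v + 6 + 5*I + 30*I/v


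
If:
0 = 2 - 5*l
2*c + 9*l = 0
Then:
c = -9/5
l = 2/5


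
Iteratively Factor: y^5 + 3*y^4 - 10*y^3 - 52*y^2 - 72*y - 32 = (y - 4)*(y^4 + 7*y^3 + 18*y^2 + 20*y + 8) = (y - 4)*(y + 2)*(y^3 + 5*y^2 + 8*y + 4) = (y - 4)*(y + 2)^2*(y^2 + 3*y + 2) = (y - 4)*(y + 2)^3*(y + 1)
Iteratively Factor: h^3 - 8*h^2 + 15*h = (h - 5)*(h^2 - 3*h) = h*(h - 5)*(h - 3)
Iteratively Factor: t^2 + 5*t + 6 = (t + 2)*(t + 3)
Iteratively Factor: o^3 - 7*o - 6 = (o - 3)*(o^2 + 3*o + 2) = (o - 3)*(o + 1)*(o + 2)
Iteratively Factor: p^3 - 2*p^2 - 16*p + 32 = (p + 4)*(p^2 - 6*p + 8) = (p - 4)*(p + 4)*(p - 2)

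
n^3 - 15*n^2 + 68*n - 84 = (n - 7)*(n - 6)*(n - 2)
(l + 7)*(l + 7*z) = l^2 + 7*l*z + 7*l + 49*z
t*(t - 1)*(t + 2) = t^3 + t^2 - 2*t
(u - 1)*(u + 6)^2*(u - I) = u^4 + 11*u^3 - I*u^3 + 24*u^2 - 11*I*u^2 - 36*u - 24*I*u + 36*I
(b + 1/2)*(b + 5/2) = b^2 + 3*b + 5/4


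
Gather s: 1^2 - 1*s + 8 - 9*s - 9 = -10*s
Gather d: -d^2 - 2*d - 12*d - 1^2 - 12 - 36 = -d^2 - 14*d - 49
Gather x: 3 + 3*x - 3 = 3*x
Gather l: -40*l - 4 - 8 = -40*l - 12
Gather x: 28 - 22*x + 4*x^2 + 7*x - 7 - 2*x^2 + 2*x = 2*x^2 - 13*x + 21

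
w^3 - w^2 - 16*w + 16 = (w - 4)*(w - 1)*(w + 4)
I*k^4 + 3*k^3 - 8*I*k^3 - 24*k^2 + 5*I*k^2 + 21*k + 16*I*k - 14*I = (k - 7)*(k - 2*I)*(k - I)*(I*k - I)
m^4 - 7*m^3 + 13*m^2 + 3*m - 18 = (m - 3)^2*(m - 2)*(m + 1)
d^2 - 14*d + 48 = (d - 8)*(d - 6)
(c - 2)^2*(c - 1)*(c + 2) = c^4 - 3*c^3 - 2*c^2 + 12*c - 8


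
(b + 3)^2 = b^2 + 6*b + 9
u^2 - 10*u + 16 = (u - 8)*(u - 2)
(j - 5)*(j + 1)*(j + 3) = j^3 - j^2 - 17*j - 15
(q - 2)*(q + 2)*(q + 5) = q^3 + 5*q^2 - 4*q - 20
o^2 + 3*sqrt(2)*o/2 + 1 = (o + sqrt(2)/2)*(o + sqrt(2))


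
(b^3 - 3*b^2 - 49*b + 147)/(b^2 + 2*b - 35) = (b^2 - 10*b + 21)/(b - 5)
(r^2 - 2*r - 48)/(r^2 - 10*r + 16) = (r + 6)/(r - 2)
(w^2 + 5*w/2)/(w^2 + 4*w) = (w + 5/2)/(w + 4)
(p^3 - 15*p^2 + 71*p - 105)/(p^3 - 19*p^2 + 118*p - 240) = (p^2 - 10*p + 21)/(p^2 - 14*p + 48)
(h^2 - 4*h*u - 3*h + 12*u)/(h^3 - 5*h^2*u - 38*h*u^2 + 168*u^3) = (3 - h)/(-h^2 + h*u + 42*u^2)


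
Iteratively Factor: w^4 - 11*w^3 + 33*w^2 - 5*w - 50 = (w + 1)*(w^3 - 12*w^2 + 45*w - 50) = (w - 5)*(w + 1)*(w^2 - 7*w + 10) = (w - 5)*(w - 2)*(w + 1)*(w - 5)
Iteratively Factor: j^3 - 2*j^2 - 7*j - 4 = (j + 1)*(j^2 - 3*j - 4) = (j + 1)^2*(j - 4)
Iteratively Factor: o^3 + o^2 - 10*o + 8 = (o - 1)*(o^2 + 2*o - 8) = (o - 2)*(o - 1)*(o + 4)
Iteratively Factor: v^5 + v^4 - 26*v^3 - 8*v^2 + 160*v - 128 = (v - 2)*(v^4 + 3*v^3 - 20*v^2 - 48*v + 64) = (v - 4)*(v - 2)*(v^3 + 7*v^2 + 8*v - 16) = (v - 4)*(v - 2)*(v + 4)*(v^2 + 3*v - 4) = (v - 4)*(v - 2)*(v - 1)*(v + 4)*(v + 4)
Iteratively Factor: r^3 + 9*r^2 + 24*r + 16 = (r + 4)*(r^2 + 5*r + 4) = (r + 4)^2*(r + 1)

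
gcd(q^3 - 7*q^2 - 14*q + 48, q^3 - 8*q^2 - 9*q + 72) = q^2 - 5*q - 24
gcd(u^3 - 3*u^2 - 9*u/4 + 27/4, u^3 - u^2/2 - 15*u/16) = 1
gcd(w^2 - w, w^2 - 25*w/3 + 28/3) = 1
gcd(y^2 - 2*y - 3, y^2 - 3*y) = y - 3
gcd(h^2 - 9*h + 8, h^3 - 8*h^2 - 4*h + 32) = h - 8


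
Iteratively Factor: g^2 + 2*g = (g)*(g + 2)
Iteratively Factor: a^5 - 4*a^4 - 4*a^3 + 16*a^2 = (a - 2)*(a^4 - 2*a^3 - 8*a^2) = a*(a - 2)*(a^3 - 2*a^2 - 8*a) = a^2*(a - 2)*(a^2 - 2*a - 8) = a^2*(a - 2)*(a + 2)*(a - 4)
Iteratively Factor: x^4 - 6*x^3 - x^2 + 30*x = (x)*(x^3 - 6*x^2 - x + 30) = x*(x - 3)*(x^2 - 3*x - 10) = x*(x - 3)*(x + 2)*(x - 5)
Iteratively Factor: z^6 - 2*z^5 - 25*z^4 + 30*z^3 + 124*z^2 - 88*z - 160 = (z + 2)*(z^5 - 4*z^4 - 17*z^3 + 64*z^2 - 4*z - 80) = (z - 2)*(z + 2)*(z^4 - 2*z^3 - 21*z^2 + 22*z + 40) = (z - 5)*(z - 2)*(z + 2)*(z^3 + 3*z^2 - 6*z - 8) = (z - 5)*(z - 2)^2*(z + 2)*(z^2 + 5*z + 4) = (z - 5)*(z - 2)^2*(z + 1)*(z + 2)*(z + 4)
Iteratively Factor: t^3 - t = (t + 1)*(t^2 - t) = (t - 1)*(t + 1)*(t)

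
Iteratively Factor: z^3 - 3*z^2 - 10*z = (z + 2)*(z^2 - 5*z) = (z - 5)*(z + 2)*(z)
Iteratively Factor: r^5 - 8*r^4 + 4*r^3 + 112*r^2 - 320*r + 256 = (r - 2)*(r^4 - 6*r^3 - 8*r^2 + 96*r - 128) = (r - 4)*(r - 2)*(r^3 - 2*r^2 - 16*r + 32) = (r - 4)^2*(r - 2)*(r^2 + 2*r - 8) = (r - 4)^2*(r - 2)^2*(r + 4)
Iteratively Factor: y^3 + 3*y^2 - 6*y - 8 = (y + 1)*(y^2 + 2*y - 8) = (y + 1)*(y + 4)*(y - 2)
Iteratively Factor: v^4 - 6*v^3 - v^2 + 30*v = (v - 3)*(v^3 - 3*v^2 - 10*v) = v*(v - 3)*(v^2 - 3*v - 10) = v*(v - 3)*(v + 2)*(v - 5)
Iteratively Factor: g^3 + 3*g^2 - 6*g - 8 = (g + 4)*(g^2 - g - 2) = (g + 1)*(g + 4)*(g - 2)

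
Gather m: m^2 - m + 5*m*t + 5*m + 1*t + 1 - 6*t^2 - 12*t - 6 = m^2 + m*(5*t + 4) - 6*t^2 - 11*t - 5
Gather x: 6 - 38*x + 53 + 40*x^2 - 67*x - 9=40*x^2 - 105*x + 50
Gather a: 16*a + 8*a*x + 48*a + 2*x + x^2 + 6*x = a*(8*x + 64) + x^2 + 8*x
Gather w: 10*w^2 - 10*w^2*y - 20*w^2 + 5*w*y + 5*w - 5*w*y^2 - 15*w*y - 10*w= w^2*(-10*y - 10) + w*(-5*y^2 - 10*y - 5)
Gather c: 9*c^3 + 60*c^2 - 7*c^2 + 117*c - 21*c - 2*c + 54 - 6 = 9*c^3 + 53*c^2 + 94*c + 48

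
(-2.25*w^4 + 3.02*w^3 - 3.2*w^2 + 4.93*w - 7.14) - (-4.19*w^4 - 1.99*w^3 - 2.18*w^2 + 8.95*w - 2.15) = 1.94*w^4 + 5.01*w^3 - 1.02*w^2 - 4.02*w - 4.99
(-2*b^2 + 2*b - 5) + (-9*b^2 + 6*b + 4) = -11*b^2 + 8*b - 1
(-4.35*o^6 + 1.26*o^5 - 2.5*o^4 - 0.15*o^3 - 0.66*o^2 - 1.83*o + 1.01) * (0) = 0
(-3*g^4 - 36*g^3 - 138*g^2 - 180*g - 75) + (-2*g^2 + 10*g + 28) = -3*g^4 - 36*g^3 - 140*g^2 - 170*g - 47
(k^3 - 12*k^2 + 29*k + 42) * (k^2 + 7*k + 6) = k^5 - 5*k^4 - 49*k^3 + 173*k^2 + 468*k + 252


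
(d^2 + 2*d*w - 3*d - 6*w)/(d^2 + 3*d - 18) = (d + 2*w)/(d + 6)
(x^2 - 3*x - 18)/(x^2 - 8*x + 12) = (x + 3)/(x - 2)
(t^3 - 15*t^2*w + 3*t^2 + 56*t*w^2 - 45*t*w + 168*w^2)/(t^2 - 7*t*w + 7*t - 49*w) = (t^2 - 8*t*w + 3*t - 24*w)/(t + 7)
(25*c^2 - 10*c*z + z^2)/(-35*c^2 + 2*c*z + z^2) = (-5*c + z)/(7*c + z)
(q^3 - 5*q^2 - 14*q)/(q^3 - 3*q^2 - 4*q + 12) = q*(q - 7)/(q^2 - 5*q + 6)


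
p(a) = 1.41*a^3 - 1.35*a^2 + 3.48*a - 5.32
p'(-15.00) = 995.73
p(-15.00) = -5120.02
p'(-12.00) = 645.00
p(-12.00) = -2677.96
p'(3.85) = 55.78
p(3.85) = 68.53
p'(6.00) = 139.56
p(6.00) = 271.52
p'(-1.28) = 13.87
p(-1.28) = -14.94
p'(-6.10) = 177.35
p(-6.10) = -396.82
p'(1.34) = 7.46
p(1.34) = 0.31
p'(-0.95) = 9.86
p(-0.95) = -11.05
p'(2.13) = 16.92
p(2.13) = 9.59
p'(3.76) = 53.13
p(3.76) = 63.63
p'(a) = 4.23*a^2 - 2.7*a + 3.48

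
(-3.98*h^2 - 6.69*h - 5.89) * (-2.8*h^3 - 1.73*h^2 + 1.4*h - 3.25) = 11.144*h^5 + 25.6174*h^4 + 22.4937*h^3 + 13.7587*h^2 + 13.4965*h + 19.1425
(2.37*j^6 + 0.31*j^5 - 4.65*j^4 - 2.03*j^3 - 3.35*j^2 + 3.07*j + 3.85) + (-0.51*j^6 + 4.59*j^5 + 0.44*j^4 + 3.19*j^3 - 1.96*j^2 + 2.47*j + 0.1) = 1.86*j^6 + 4.9*j^5 - 4.21*j^4 + 1.16*j^3 - 5.31*j^2 + 5.54*j + 3.95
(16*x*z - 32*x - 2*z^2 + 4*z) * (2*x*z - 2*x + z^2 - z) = 32*x^2*z^2 - 96*x^2*z + 64*x^2 + 12*x*z^3 - 36*x*z^2 + 24*x*z - 2*z^4 + 6*z^3 - 4*z^2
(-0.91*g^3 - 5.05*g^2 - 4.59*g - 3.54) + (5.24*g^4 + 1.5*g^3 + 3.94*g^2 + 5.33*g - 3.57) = 5.24*g^4 + 0.59*g^3 - 1.11*g^2 + 0.74*g - 7.11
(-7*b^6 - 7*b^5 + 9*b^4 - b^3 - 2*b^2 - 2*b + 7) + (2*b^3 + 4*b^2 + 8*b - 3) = -7*b^6 - 7*b^5 + 9*b^4 + b^3 + 2*b^2 + 6*b + 4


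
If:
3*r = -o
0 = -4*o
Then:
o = 0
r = 0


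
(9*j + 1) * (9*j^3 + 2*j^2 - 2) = 81*j^4 + 27*j^3 + 2*j^2 - 18*j - 2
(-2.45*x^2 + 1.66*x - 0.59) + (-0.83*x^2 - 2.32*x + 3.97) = -3.28*x^2 - 0.66*x + 3.38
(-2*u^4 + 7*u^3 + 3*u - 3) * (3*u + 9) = -6*u^5 + 3*u^4 + 63*u^3 + 9*u^2 + 18*u - 27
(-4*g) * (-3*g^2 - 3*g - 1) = 12*g^3 + 12*g^2 + 4*g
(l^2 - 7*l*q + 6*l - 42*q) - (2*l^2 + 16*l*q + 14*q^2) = -l^2 - 23*l*q + 6*l - 14*q^2 - 42*q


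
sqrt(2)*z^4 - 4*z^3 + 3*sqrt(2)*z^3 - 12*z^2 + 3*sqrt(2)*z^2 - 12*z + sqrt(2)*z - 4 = (z + 1)^2*(z - 2*sqrt(2))*(sqrt(2)*z + sqrt(2))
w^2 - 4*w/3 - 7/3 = (w - 7/3)*(w + 1)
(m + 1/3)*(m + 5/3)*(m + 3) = m^3 + 5*m^2 + 59*m/9 + 5/3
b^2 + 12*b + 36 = (b + 6)^2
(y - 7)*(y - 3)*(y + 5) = y^3 - 5*y^2 - 29*y + 105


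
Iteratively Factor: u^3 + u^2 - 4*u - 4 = (u + 2)*(u^2 - u - 2) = (u - 2)*(u + 2)*(u + 1)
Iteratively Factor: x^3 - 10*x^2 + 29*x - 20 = (x - 1)*(x^2 - 9*x + 20) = (x - 4)*(x - 1)*(x - 5)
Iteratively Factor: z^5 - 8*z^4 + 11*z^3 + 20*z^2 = (z - 5)*(z^4 - 3*z^3 - 4*z^2) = (z - 5)*(z - 4)*(z^3 + z^2) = z*(z - 5)*(z - 4)*(z^2 + z) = z^2*(z - 5)*(z - 4)*(z + 1)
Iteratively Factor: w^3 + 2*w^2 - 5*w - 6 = (w - 2)*(w^2 + 4*w + 3) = (w - 2)*(w + 3)*(w + 1)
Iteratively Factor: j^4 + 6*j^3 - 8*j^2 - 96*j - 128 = (j + 2)*(j^3 + 4*j^2 - 16*j - 64) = (j + 2)*(j + 4)*(j^2 - 16) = (j + 2)*(j + 4)^2*(j - 4)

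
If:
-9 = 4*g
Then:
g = -9/4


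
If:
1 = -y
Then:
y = -1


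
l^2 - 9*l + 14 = (l - 7)*(l - 2)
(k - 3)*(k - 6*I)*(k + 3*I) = k^3 - 3*k^2 - 3*I*k^2 + 18*k + 9*I*k - 54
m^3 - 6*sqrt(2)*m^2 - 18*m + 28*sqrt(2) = (m - 7*sqrt(2))*(m - sqrt(2))*(m + 2*sqrt(2))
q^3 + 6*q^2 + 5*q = q*(q + 1)*(q + 5)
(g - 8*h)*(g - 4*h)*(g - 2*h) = g^3 - 14*g^2*h + 56*g*h^2 - 64*h^3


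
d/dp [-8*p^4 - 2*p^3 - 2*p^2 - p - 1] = -32*p^3 - 6*p^2 - 4*p - 1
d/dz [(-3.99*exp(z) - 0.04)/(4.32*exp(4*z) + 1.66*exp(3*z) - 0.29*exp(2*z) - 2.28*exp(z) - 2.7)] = (51.7104*exp(4*z) + 13.938*exp(3*z) - 0.9579*exp(2*z) - 0.0231999999999992*exp(z) + 10.6818)*exp(z)/(18.6624*exp(8*z) + 14.3424*exp(7*z) + 0.25*exp(6*z) - 20.662*exp(5*z) - 30.8135*exp(4*z) - 7.6416*exp(3*z) + 6.7644*exp(2*z) + 12.312*exp(z) + 7.29)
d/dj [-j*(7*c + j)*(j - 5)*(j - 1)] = -21*c*j^2 + 84*c*j - 35*c - 4*j^3 + 18*j^2 - 10*j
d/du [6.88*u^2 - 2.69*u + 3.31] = 13.76*u - 2.69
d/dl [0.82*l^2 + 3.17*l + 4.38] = 1.64*l + 3.17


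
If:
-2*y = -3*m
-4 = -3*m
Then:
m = 4/3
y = 2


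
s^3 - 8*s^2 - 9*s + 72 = (s - 8)*(s - 3)*(s + 3)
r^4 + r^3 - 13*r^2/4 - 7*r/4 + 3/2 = (r - 3/2)*(r - 1/2)*(r + 1)*(r + 2)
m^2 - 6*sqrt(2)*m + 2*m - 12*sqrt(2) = (m + 2)*(m - 6*sqrt(2))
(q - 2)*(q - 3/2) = q^2 - 7*q/2 + 3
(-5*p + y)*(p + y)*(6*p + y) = -30*p^3 - 29*p^2*y + 2*p*y^2 + y^3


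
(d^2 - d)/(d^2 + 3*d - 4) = d/(d + 4)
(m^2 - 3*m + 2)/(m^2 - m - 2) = (m - 1)/(m + 1)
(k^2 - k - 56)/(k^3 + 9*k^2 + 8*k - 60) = (k^2 - k - 56)/(k^3 + 9*k^2 + 8*k - 60)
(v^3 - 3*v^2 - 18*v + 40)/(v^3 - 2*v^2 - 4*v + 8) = (v^2 - v - 20)/(v^2 - 4)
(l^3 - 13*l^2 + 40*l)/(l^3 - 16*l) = (l^2 - 13*l + 40)/(l^2 - 16)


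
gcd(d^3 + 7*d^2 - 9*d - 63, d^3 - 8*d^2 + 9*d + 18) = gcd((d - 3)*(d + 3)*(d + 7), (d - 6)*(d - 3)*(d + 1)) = d - 3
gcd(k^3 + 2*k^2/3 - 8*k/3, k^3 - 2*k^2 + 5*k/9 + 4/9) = k - 4/3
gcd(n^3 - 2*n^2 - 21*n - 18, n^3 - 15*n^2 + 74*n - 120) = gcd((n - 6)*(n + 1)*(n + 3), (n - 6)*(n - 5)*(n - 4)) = n - 6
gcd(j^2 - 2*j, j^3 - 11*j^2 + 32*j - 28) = j - 2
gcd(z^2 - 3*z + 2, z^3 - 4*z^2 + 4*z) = z - 2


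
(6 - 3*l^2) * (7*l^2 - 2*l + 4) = -21*l^4 + 6*l^3 + 30*l^2 - 12*l + 24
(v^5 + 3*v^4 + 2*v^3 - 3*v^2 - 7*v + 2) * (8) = 8*v^5 + 24*v^4 + 16*v^3 - 24*v^2 - 56*v + 16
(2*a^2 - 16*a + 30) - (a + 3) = 2*a^2 - 17*a + 27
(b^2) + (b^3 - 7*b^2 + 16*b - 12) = b^3 - 6*b^2 + 16*b - 12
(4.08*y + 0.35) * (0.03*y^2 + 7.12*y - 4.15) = 0.1224*y^3 + 29.0601*y^2 - 14.44*y - 1.4525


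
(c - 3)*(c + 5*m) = c^2 + 5*c*m - 3*c - 15*m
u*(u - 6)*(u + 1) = u^3 - 5*u^2 - 6*u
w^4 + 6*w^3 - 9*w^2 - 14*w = w*(w - 2)*(w + 1)*(w + 7)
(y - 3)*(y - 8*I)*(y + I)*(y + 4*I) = y^4 - 3*y^3 - 3*I*y^3 + 36*y^2 + 9*I*y^2 - 108*y + 32*I*y - 96*I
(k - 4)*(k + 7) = k^2 + 3*k - 28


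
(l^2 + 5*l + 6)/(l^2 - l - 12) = (l + 2)/(l - 4)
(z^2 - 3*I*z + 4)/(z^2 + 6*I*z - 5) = (z - 4*I)/(z + 5*I)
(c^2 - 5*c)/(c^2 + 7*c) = (c - 5)/(c + 7)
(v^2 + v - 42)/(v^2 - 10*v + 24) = (v + 7)/(v - 4)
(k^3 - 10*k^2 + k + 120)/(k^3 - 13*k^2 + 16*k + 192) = (k - 5)/(k - 8)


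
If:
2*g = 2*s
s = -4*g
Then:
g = 0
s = 0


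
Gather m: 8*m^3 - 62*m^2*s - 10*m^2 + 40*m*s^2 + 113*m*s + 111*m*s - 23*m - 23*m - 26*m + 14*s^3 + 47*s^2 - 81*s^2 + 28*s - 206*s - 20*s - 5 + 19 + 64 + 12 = 8*m^3 + m^2*(-62*s - 10) + m*(40*s^2 + 224*s - 72) + 14*s^3 - 34*s^2 - 198*s + 90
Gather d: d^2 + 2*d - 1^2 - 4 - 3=d^2 + 2*d - 8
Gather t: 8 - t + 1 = 9 - t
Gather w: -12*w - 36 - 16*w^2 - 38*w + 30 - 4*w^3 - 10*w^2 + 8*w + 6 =-4*w^3 - 26*w^2 - 42*w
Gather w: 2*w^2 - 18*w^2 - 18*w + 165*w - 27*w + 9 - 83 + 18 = -16*w^2 + 120*w - 56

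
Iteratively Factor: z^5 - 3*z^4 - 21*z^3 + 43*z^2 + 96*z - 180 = (z + 3)*(z^4 - 6*z^3 - 3*z^2 + 52*z - 60) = (z + 3)^2*(z^3 - 9*z^2 + 24*z - 20) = (z - 5)*(z + 3)^2*(z^2 - 4*z + 4) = (z - 5)*(z - 2)*(z + 3)^2*(z - 2)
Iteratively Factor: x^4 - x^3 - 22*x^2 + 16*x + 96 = (x - 3)*(x^3 + 2*x^2 - 16*x - 32) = (x - 4)*(x - 3)*(x^2 + 6*x + 8) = (x - 4)*(x - 3)*(x + 2)*(x + 4)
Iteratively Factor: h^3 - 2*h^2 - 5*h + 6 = (h - 3)*(h^2 + h - 2) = (h - 3)*(h - 1)*(h + 2)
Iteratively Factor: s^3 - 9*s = (s)*(s^2 - 9) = s*(s + 3)*(s - 3)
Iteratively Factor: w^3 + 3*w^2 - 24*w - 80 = (w + 4)*(w^2 - w - 20) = (w - 5)*(w + 4)*(w + 4)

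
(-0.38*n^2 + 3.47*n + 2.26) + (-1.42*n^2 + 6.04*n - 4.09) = -1.8*n^2 + 9.51*n - 1.83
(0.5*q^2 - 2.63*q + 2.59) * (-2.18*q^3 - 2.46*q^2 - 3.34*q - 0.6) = -1.09*q^5 + 4.5034*q^4 - 0.846400000000001*q^3 + 2.1128*q^2 - 7.0726*q - 1.554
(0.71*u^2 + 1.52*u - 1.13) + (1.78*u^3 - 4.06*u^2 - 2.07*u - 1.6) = 1.78*u^3 - 3.35*u^2 - 0.55*u - 2.73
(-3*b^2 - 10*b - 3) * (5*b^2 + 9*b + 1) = -15*b^4 - 77*b^3 - 108*b^2 - 37*b - 3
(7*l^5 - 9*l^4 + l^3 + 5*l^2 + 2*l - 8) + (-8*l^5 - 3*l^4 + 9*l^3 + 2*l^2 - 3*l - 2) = -l^5 - 12*l^4 + 10*l^3 + 7*l^2 - l - 10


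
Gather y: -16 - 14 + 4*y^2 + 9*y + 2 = 4*y^2 + 9*y - 28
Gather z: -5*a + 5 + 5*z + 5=-5*a + 5*z + 10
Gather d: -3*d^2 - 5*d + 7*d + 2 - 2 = -3*d^2 + 2*d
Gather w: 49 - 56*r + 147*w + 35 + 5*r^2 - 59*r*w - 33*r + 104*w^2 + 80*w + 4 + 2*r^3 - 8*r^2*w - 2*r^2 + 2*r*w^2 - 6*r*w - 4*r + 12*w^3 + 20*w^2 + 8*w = 2*r^3 + 3*r^2 - 93*r + 12*w^3 + w^2*(2*r + 124) + w*(-8*r^2 - 65*r + 235) + 88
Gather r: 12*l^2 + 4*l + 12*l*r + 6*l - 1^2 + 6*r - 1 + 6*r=12*l^2 + 10*l + r*(12*l + 12) - 2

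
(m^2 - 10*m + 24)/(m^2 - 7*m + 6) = (m - 4)/(m - 1)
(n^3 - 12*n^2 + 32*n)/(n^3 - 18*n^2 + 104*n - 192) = n/(n - 6)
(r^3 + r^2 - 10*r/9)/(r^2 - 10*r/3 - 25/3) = r*(3*r - 2)/(3*(r - 5))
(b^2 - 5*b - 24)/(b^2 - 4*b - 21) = (b - 8)/(b - 7)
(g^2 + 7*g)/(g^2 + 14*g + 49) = g/(g + 7)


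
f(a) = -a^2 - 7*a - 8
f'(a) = -2*a - 7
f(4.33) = -57.06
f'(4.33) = -15.66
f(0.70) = -13.39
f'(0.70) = -8.40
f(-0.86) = -2.72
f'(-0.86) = -5.28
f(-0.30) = -5.99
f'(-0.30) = -6.40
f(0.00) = -8.00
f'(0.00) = -7.00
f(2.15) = -27.67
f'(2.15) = -11.30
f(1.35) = -19.27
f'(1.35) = -9.70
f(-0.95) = -2.25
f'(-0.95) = -5.10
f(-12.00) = -68.00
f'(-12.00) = 17.00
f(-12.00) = -68.00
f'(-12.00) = 17.00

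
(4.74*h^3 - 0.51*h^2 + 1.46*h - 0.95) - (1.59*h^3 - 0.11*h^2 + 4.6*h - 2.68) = 3.15*h^3 - 0.4*h^2 - 3.14*h + 1.73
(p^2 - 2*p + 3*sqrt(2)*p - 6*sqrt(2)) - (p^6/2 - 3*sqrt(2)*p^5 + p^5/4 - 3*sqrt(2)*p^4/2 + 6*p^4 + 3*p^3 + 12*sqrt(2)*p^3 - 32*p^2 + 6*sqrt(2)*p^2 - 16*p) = -p^6/2 - p^5/4 + 3*sqrt(2)*p^5 - 6*p^4 + 3*sqrt(2)*p^4/2 - 12*sqrt(2)*p^3 - 3*p^3 - 6*sqrt(2)*p^2 + 33*p^2 + 3*sqrt(2)*p + 14*p - 6*sqrt(2)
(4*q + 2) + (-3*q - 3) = q - 1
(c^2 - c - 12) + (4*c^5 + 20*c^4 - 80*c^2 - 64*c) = 4*c^5 + 20*c^4 - 79*c^2 - 65*c - 12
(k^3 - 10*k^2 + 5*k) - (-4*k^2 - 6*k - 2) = k^3 - 6*k^2 + 11*k + 2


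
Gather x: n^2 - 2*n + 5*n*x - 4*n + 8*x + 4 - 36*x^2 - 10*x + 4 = n^2 - 6*n - 36*x^2 + x*(5*n - 2) + 8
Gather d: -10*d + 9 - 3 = 6 - 10*d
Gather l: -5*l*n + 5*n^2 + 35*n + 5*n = -5*l*n + 5*n^2 + 40*n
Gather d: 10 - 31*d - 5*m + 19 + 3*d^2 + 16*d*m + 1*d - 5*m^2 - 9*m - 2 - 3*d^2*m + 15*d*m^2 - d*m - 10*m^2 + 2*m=d^2*(3 - 3*m) + d*(15*m^2 + 15*m - 30) - 15*m^2 - 12*m + 27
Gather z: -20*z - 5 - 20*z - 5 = -40*z - 10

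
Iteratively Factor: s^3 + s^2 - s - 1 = (s - 1)*(s^2 + 2*s + 1) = (s - 1)*(s + 1)*(s + 1)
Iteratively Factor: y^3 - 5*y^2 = (y)*(y^2 - 5*y) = y^2*(y - 5)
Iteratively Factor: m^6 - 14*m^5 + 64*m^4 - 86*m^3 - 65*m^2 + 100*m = (m - 1)*(m^5 - 13*m^4 + 51*m^3 - 35*m^2 - 100*m) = (m - 1)*(m + 1)*(m^4 - 14*m^3 + 65*m^2 - 100*m) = (m - 5)*(m - 1)*(m + 1)*(m^3 - 9*m^2 + 20*m) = (m - 5)^2*(m - 1)*(m + 1)*(m^2 - 4*m) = (m - 5)^2*(m - 4)*(m - 1)*(m + 1)*(m)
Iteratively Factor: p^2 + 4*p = (p + 4)*(p)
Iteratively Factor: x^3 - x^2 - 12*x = (x + 3)*(x^2 - 4*x) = (x - 4)*(x + 3)*(x)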